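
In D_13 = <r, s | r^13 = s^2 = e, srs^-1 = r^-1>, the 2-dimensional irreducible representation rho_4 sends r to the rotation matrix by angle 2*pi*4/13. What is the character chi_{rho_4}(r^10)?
chi_{rho_4}(r^10) = 2*cos(2*pi*4*10/13) = 2*cos(80*pi/13)

Explanation: rho_4(r^10) is rotation by angle 2*pi*4*10/13, whose trace is 2*cos(2*pi*4*10/13) = 2*cos(80*pi/13).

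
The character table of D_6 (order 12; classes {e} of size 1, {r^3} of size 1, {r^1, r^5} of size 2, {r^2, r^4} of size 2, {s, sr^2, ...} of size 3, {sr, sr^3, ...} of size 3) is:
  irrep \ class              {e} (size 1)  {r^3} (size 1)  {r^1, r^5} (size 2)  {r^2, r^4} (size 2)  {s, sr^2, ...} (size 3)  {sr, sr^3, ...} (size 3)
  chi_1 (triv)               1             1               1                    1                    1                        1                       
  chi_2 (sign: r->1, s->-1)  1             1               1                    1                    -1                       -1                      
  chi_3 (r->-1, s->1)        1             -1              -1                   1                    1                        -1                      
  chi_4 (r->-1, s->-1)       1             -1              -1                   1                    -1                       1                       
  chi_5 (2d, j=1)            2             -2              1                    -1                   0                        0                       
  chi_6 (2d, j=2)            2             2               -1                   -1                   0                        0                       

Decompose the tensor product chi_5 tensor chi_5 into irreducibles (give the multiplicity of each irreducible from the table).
chi_5 tensor chi_5 = chi_1 + chi_2 + chi_6 (all other irreducibles have multiplicity 0).

Argument: The character of a tensor product is the pointwise product (chi_5 * chi_5)(C) = chi_5(C) * chi_5(C):
  {e}: (2)*(2), {r^3}: (-2)*(-2), {r^1, r^5}: (1)*(1), {r^2, r^4}: (-1)*(-1), {s, sr^2, ...}: (0)*(0), {sr, sr^3, ...}: (0)*(0)
so (chi_5 * chi_5) takes values
  {e} -> 4, {r^3} -> 4, {r^1, r^5} -> 1, {r^2, r^4} -> 1, {s, sr^2, ...} -> 0, {sr, sr^3, ...} -> 0.
Now take the inner product of this character with each irreducible chi from the table, <chi_5*chi_5, chi> = (1/12) sum_C |C| (chi_5*chi_5)(C) conj(chi(C)):
  <chi_5*chi_5, chi_1> = (1/12)[1*(4)*conj(1) + 1*(4)*conj(1) + 2*(1)*conj(1) + 2*(1)*conj(1) + 3*(0)*conj(1) + 3*(0)*conj(1)]
      = (1/12)[(4) + (4) + (2) + (2) + (0) + (0)] = 12/12 = 1
  <chi_5*chi_5, chi_2> = (1/12)[1*(4)*conj(1) + 1*(4)*conj(1) + 2*(1)*conj(1) + 2*(1)*conj(1) + 3*(0)*conj(-1) + 3*(0)*conj(-1)]
      = (1/12)[(4) + (4) + (2) + (2) + (0) + (0)] = 12/12 = 1
  <chi_5*chi_5, chi_3> = (1/12)[1*(4)*conj(1) + 1*(4)*conj(-1) + 2*(1)*conj(-1) + 2*(1)*conj(1) + 3*(0)*conj(1) + 3*(0)*conj(-1)]
      = (1/12)[(4) + (-4) + (-2) + (2) + (0) + (0)] = 0/12 = 0
  <chi_5*chi_5, chi_4> = (1/12)[1*(4)*conj(1) + 1*(4)*conj(-1) + 2*(1)*conj(-1) + 2*(1)*conj(1) + 3*(0)*conj(-1) + 3*(0)*conj(1)]
      = (1/12)[(4) + (-4) + (-2) + (2) + (0) + (0)] = 0/12 = 0
  <chi_5*chi_5, chi_5> = (1/12)[1*(4)*conj(2) + 1*(4)*conj(-2) + 2*(1)*conj(1) + 2*(1)*conj(-1) + 3*(0)*conj(0) + 3*(0)*conj(0)]
      = (1/12)[(8) + (-8) + (2) + (-2) + (0) + (0)] = 0/12 = 0
  <chi_5*chi_5, chi_6> = (1/12)[1*(4)*conj(2) + 1*(4)*conj(2) + 2*(1)*conj(-1) + 2*(1)*conj(-1) + 3*(0)*conj(0) + 3*(0)*conj(0)]
      = (1/12)[(8) + (8) + (-2) + (-2) + (0) + (0)] = 12/12 = 1
Hence the multiplicities are chi_1: 1, chi_2: 1, chi_6: 1. Dimension check: dim(chi_5)*dim(chi_5) = 2*2 = 4 and sum (mult * dim) = 1*1 + 1*1 + 1*2 = 4.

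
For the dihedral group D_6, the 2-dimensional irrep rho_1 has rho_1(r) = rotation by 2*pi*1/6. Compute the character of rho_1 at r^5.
chi_{rho_1}(r^5) = 2*cos(2*pi*1*5/6) = 1

Explanation: rho_1(r^5) is rotation by angle 2*pi*1*5/6, whose trace is 2*cos(2*pi*1*5/6) = 1.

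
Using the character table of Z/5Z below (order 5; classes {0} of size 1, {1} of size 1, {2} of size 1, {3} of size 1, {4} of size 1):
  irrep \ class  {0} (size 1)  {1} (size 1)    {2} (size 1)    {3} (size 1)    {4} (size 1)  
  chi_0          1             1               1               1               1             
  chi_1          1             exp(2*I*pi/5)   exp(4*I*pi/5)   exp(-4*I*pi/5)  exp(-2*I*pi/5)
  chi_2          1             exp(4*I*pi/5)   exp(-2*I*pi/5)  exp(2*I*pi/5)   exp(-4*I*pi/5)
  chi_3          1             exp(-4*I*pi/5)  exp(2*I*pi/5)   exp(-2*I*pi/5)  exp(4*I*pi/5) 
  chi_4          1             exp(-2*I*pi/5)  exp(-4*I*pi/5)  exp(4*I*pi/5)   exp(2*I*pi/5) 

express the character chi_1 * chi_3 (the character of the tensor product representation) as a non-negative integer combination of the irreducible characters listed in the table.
chi_1 tensor chi_3 = chi_4 (all other irreducibles have multiplicity 0).

Why: The character of a tensor product is the pointwise product (chi_1 * chi_3)(C) = chi_1(C) * chi_3(C):
  {0}: (1)*(1), {1}: (exp(2*I*pi/5))*(exp(-4*I*pi/5)), {2}: (exp(4*I*pi/5))*(exp(2*I*pi/5)), {3}: (exp(-4*I*pi/5))*(exp(-2*I*pi/5)), {4}: (exp(-2*I*pi/5))*(exp(4*I*pi/5))
so (chi_1 * chi_3) takes values
  {0} -> 1, {1} -> exp(-2*I*pi/5), {2} -> exp(-4*I*pi/5), {3} -> exp(4*I*pi/5), {4} -> exp(2*I*pi/5).
Now take the inner product of this character with each irreducible chi from the table, <chi_1*chi_3, chi> = (1/5) sum_C |C| (chi_1*chi_3)(C) conj(chi(C)):
  <chi_1*chi_3, chi_0> = (1/5)[1*(1)*conj(1) + 1*(exp(-2*I*pi/5))*conj(1) + 1*(exp(-4*I*pi/5))*conj(1) + 1*(exp(4*I*pi/5))*conj(1) + 1*(exp(2*I*pi/5))*conj(1)]
      = (1/5)[(1) + (exp(-2*I*pi/5)) + (exp(-4*I*pi/5)) + (exp(4*I*pi/5)) + (exp(2*I*pi/5))] = 0/5 = 0
  <chi_1*chi_3, chi_1> = (1/5)[1*(1)*conj(1) + 1*(exp(-2*I*pi/5))*conj(exp(2*I*pi/5)) + 1*(exp(-4*I*pi/5))*conj(exp(4*I*pi/5)) + 1*(exp(4*I*pi/5))*conj(exp(-4*I*pi/5)) + 1*(exp(2*I*pi/5))*conj(exp(-2*I*pi/5))]
      = (1/5)[(1) + (exp(-4*I*pi/5)) + (exp(2*I*pi/5)) + (exp(-2*I*pi/5)) + (exp(4*I*pi/5))] = 0/5 = 0
  <chi_1*chi_3, chi_2> = (1/5)[1*(1)*conj(1) + 1*(exp(-2*I*pi/5))*conj(exp(4*I*pi/5)) + 1*(exp(-4*I*pi/5))*conj(exp(-2*I*pi/5)) + 1*(exp(4*I*pi/5))*conj(exp(2*I*pi/5)) + 1*(exp(2*I*pi/5))*conj(exp(-4*I*pi/5))]
      = (1/5)[(1) + (exp(4*I*pi/5)) + (exp(-2*I*pi/5)) + (exp(2*I*pi/5)) + (exp(-4*I*pi/5))] = 0/5 = 0
  <chi_1*chi_3, chi_3> = (1/5)[1*(1)*conj(1) + 1*(exp(-2*I*pi/5))*conj(exp(-4*I*pi/5)) + 1*(exp(-4*I*pi/5))*conj(exp(2*I*pi/5)) + 1*(exp(4*I*pi/5))*conj(exp(-2*I*pi/5)) + 1*(exp(2*I*pi/5))*conj(exp(4*I*pi/5))]
      = (1/5)[(1) + (exp(2*I*pi/5)) + (exp(4*I*pi/5)) + (exp(-4*I*pi/5)) + (exp(-2*I*pi/5))] = 0/5 = 0
  <chi_1*chi_3, chi_4> = (1/5)[1*(1)*conj(1) + 1*(exp(-2*I*pi/5))*conj(exp(-2*I*pi/5)) + 1*(exp(-4*I*pi/5))*conj(exp(-4*I*pi/5)) + 1*(exp(4*I*pi/5))*conj(exp(4*I*pi/5)) + 1*(exp(2*I*pi/5))*conj(exp(2*I*pi/5))]
      = (1/5)[(1) + (1) + (1) + (1) + (1)] = 5/5 = 1
(Exp terms are combined using exp(i*s)*conj(exp(i*t)) = exp(i*(s-t)), and sums of them are collapsed using the identity that for every m > 1 the m distinct m-th roots of unity sum to 0, e.g. 1 + exp(2*I*pi/3) + exp(-2*I*pi/3) = 0.)
Hence the multiplicities are chi_4: 1. Dimension check: dim(chi_1)*dim(chi_3) = 1*1 = 1 and sum (mult * dim) = 1*1 = 1.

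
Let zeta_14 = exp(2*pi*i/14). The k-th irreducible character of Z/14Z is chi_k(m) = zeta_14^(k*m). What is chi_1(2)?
chi_1(2) = zeta_14^2 = exp(2*I*pi/7)

Working: chi_1(2) = zeta_14^(1*2) = zeta_14^2. Since zeta_14^14 = 1, this equals zeta_14^2 = exp(2*pi*i*2/14) = exp(2*I*pi/7).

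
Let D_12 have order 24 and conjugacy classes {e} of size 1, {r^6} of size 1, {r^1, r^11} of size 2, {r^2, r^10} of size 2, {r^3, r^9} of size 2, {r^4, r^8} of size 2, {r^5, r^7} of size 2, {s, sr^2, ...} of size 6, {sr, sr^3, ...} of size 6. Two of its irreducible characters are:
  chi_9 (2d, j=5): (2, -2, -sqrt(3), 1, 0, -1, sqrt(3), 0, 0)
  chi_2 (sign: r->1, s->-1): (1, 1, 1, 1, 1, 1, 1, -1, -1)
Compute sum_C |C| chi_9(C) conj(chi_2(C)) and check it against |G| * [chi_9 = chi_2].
Sum = 0; so <chi_9, chi_2> = 0 (distinct irreducibles are orthogonal).

Why: Compute term by term over conjugacy classes (|C| * chi_9(C) * conj(chi_2(C))):
  1*(2)*conj(1) + 1*(-2)*conj(1) + 2*(-sqrt(3))*conj(1) + 2*(1)*conj(1) + 2*(0)*conj(1) + 2*(-1)*conj(1) + 2*(sqrt(3))*conj(1) + 6*(0)*conj(-1) + 6*(0)*conj(-1)
  = (2) + (-2) + (-2*sqrt(3)) + (2) + (0) + (-2) + (2*sqrt(3)) + (0) + (0)
  = 0.
Dividing by |G| = 24 gives 0/24 = 0, matching the row-orthogonality relation <chi_9, chi_2> = [chi_9 = chi_2].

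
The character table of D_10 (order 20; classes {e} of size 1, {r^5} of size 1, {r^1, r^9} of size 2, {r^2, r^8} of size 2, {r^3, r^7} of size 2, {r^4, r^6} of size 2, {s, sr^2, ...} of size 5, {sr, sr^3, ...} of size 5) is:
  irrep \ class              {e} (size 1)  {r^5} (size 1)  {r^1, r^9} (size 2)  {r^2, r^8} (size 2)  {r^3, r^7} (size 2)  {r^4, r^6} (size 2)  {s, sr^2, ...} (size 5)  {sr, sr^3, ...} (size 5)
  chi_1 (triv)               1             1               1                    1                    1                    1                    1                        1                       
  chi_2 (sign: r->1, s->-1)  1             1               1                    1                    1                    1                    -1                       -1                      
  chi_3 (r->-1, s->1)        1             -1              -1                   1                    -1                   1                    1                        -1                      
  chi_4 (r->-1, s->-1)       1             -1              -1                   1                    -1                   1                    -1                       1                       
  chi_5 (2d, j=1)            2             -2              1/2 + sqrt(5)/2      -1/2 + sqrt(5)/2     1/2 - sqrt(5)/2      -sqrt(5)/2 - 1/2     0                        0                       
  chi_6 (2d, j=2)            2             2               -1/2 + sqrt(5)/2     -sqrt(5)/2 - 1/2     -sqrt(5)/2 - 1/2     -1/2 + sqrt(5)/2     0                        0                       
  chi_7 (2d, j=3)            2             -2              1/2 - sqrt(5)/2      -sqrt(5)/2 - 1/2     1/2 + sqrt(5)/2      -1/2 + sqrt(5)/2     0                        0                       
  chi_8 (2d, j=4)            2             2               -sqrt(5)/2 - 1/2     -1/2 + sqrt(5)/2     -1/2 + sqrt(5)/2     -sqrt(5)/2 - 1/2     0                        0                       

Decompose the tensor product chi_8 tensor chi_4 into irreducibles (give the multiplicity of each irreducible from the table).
chi_8 tensor chi_4 = chi_5 (all other irreducibles have multiplicity 0).

Reasoning: The character of a tensor product is the pointwise product (chi_8 * chi_4)(C) = chi_8(C) * chi_4(C):
  {e}: (2)*(1), {r^5}: (2)*(-1), {r^1, r^9}: (-sqrt(5)/2 - 1/2)*(-1), {r^2, r^8}: (-1/2 + sqrt(5)/2)*(1), {r^3, r^7}: (-1/2 + sqrt(5)/2)*(-1), {r^4, r^6}: (-sqrt(5)/2 - 1/2)*(1), {s, sr^2, ...}: (0)*(-1), {sr, sr^3, ...}: (0)*(1)
so (chi_8 * chi_4) takes values
  {e} -> 2, {r^5} -> -2, {r^1, r^9} -> 1/2 + sqrt(5)/2, {r^2, r^8} -> -1/2 + sqrt(5)/2, {r^3, r^7} -> 1/2 - sqrt(5)/2, {r^4, r^6} -> -sqrt(5)/2 - 1/2, {s, sr^2, ...} -> 0, {sr, sr^3, ...} -> 0.
Now take the inner product of this character with each irreducible chi from the table, <chi_8*chi_4, chi> = (1/20) sum_C |C| (chi_8*chi_4)(C) conj(chi(C)):
  <chi_8*chi_4, chi_1> = (1/20)[1*(2)*conj(1) + 1*(-2)*conj(1) + 2*(1/2 + sqrt(5)/2)*conj(1) + 2*(-1/2 + sqrt(5)/2)*conj(1) + 2*(1/2 - sqrt(5)/2)*conj(1) + 2*(-sqrt(5)/2 - 1/2)*conj(1) + 5*(0)*conj(1) + 5*(0)*conj(1)]
      = (1/20)[(2) + (-2) + (1 + sqrt(5)) + (-1 + sqrt(5)) + (1 - sqrt(5)) + (-sqrt(5) - 1) + (0) + (0)] = 0/20 = 0
  <chi_8*chi_4, chi_2> = (1/20)[1*(2)*conj(1) + 1*(-2)*conj(1) + 2*(1/2 + sqrt(5)/2)*conj(1) + 2*(-1/2 + sqrt(5)/2)*conj(1) + 2*(1/2 - sqrt(5)/2)*conj(1) + 2*(-sqrt(5)/2 - 1/2)*conj(1) + 5*(0)*conj(-1) + 5*(0)*conj(-1)]
      = (1/20)[(2) + (-2) + (1 + sqrt(5)) + (-1 + sqrt(5)) + (1 - sqrt(5)) + (-sqrt(5) - 1) + (0) + (0)] = 0/20 = 0
  <chi_8*chi_4, chi_3> = (1/20)[1*(2)*conj(1) + 1*(-2)*conj(-1) + 2*(1/2 + sqrt(5)/2)*conj(-1) + 2*(-1/2 + sqrt(5)/2)*conj(1) + 2*(1/2 - sqrt(5)/2)*conj(-1) + 2*(-sqrt(5)/2 - 1/2)*conj(1) + 5*(0)*conj(1) + 5*(0)*conj(-1)]
      = (1/20)[(2) + (2) + (-sqrt(5) - 1) + (-1 + sqrt(5)) + (-1 + sqrt(5)) + (-sqrt(5) - 1) + (0) + (0)] = 0/20 = 0
  <chi_8*chi_4, chi_4> = (1/20)[1*(2)*conj(1) + 1*(-2)*conj(-1) + 2*(1/2 + sqrt(5)/2)*conj(-1) + 2*(-1/2 + sqrt(5)/2)*conj(1) + 2*(1/2 - sqrt(5)/2)*conj(-1) + 2*(-sqrt(5)/2 - 1/2)*conj(1) + 5*(0)*conj(-1) + 5*(0)*conj(1)]
      = (1/20)[(2) + (2) + (-sqrt(5) - 1) + (-1 + sqrt(5)) + (-1 + sqrt(5)) + (-sqrt(5) - 1) + (0) + (0)] = 0/20 = 0
  <chi_8*chi_4, chi_5> = (1/20)[1*(2)*conj(2) + 1*(-2)*conj(-2) + 2*(1/2 + sqrt(5)/2)*conj(1/2 + sqrt(5)/2) + 2*(-1/2 + sqrt(5)/2)*conj(-1/2 + sqrt(5)/2) + 2*(1/2 - sqrt(5)/2)*conj(1/2 - sqrt(5)/2) + 2*(-sqrt(5)/2 - 1/2)*conj(-sqrt(5)/2 - 1/2) + 5*(0)*conj(0) + 5*(0)*conj(0)]
      = (1/20)[(4) + (4) + (sqrt(5) + 3) + (3 - sqrt(5)) + (3 - sqrt(5)) + (sqrt(5) + 3) + (0) + (0)] = 20/20 = 1
  <chi_8*chi_4, chi_6> = (1/20)[1*(2)*conj(2) + 1*(-2)*conj(2) + 2*(1/2 + sqrt(5)/2)*conj(-1/2 + sqrt(5)/2) + 2*(-1/2 + sqrt(5)/2)*conj(-sqrt(5)/2 - 1/2) + 2*(1/2 - sqrt(5)/2)*conj(-sqrt(5)/2 - 1/2) + 2*(-sqrt(5)/2 - 1/2)*conj(-1/2 + sqrt(5)/2) + 5*(0)*conj(0) + 5*(0)*conj(0)]
      = (1/20)[(4) + (-4) + (2) + (-2) + (2) + (-2) + (0) + (0)] = 0/20 = 0
  <chi_8*chi_4, chi_7> = (1/20)[1*(2)*conj(2) + 1*(-2)*conj(-2) + 2*(1/2 + sqrt(5)/2)*conj(1/2 - sqrt(5)/2) + 2*(-1/2 + sqrt(5)/2)*conj(-sqrt(5)/2 - 1/2) + 2*(1/2 - sqrt(5)/2)*conj(1/2 + sqrt(5)/2) + 2*(-sqrt(5)/2 - 1/2)*conj(-1/2 + sqrt(5)/2) + 5*(0)*conj(0) + 5*(0)*conj(0)]
      = (1/20)[(4) + (4) + (-2) + (-2) + (-2) + (-2) + (0) + (0)] = 0/20 = 0
  <chi_8*chi_4, chi_8> = (1/20)[1*(2)*conj(2) + 1*(-2)*conj(2) + 2*(1/2 + sqrt(5)/2)*conj(-sqrt(5)/2 - 1/2) + 2*(-1/2 + sqrt(5)/2)*conj(-1/2 + sqrt(5)/2) + 2*(1/2 - sqrt(5)/2)*conj(-1/2 + sqrt(5)/2) + 2*(-sqrt(5)/2 - 1/2)*conj(-sqrt(5)/2 - 1/2) + 5*(0)*conj(0) + 5*(0)*conj(0)]
      = (1/20)[(4) + (-4) + (-3 - sqrt(5)) + (3 - sqrt(5)) + (-3 + sqrt(5)) + (sqrt(5) + 3) + (0) + (0)] = 0/20 = 0
Hence the multiplicities are chi_5: 1. Dimension check: dim(chi_8)*dim(chi_4) = 2*1 = 2 and sum (mult * dim) = 1*2 = 2.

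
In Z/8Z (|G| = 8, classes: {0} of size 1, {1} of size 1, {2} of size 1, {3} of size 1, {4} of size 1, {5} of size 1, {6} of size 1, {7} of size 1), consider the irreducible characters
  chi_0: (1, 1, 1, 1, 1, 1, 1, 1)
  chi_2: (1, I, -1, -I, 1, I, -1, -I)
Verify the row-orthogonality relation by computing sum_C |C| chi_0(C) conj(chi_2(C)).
Sum = 0; so <chi_0, chi_2> = 0 (distinct irreducibles are orthogonal).

Why: Compute term by term over conjugacy classes (|C| * chi_0(C) * conj(chi_2(C))):
  1*(1)*conj(1) + 1*(1)*conj(I) + 1*(1)*conj(-1) + 1*(1)*conj(-I) + 1*(1)*conj(1) + 1*(1)*conj(I) + 1*(1)*conj(-1) + 1*(1)*conj(-I)
  = (1) + (-I) + (-1) + (I) + (1) + (-I) + (-1) + (I)
  = 0.
(Exp terms are combined using exp(i*s)*conj(exp(i*t)) = exp(i*(s-t)), and sums of them are collapsed using the identity that for every m > 1 the m distinct m-th roots of unity sum to 0, e.g. 1 + exp(2*I*pi/3) + exp(-2*I*pi/3) = 0.)
Dividing by |G| = 8 gives 0/8 = 0, matching the row-orthogonality relation <chi_0, chi_2> = [chi_0 = chi_2].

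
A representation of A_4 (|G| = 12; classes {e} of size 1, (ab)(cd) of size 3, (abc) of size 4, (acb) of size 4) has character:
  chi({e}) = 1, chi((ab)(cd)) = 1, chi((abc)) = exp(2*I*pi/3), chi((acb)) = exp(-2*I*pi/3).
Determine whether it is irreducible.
Irreducible: <chi, chi> = 1.

Proof sketch: <chi, chi> = (1/|G|) sum_C |C| * |chi(C)|^2 = (1/12)[1*|1|^2 + 3*|1|^2 + 4*|exp(2*I*pi/3)|^2 + 4*|exp(-2*I*pi/3)|^2]
  = (1/12)[(1) + (3) + (4) + (4)] = 12/12 = 1.
(Exp terms are combined using exp(i*s)*conj(exp(i*t)) = exp(i*(s-t)), and sums of them are collapsed using the identity that for every m > 1 the m distinct m-th roots of unity sum to 0, e.g. 1 + exp(2*I*pi/3) + exp(-2*I*pi/3) = 0.)
A character is irreducible iff <chi, chi> = 1, so this representation is irreducible.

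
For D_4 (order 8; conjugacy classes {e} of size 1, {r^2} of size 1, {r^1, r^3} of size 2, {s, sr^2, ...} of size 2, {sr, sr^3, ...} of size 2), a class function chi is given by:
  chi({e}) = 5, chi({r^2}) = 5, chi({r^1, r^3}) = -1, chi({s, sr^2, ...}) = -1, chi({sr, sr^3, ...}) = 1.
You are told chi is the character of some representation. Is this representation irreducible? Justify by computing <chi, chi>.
Not irreducible (reducible): <chi, chi> = 7 > 1.

Details: <chi, chi> = (1/|G|) sum_C |C| * |chi(C)|^2 = (1/8)[1*|5|^2 + 1*|5|^2 + 2*|-1|^2 + 2*|-1|^2 + 2*|1|^2]
  = (1/8)[(25) + (25) + (2) + (2) + (2)] = 56/8 = 7.
A character is irreducible iff <chi, chi> = 1, so this representation is reducible.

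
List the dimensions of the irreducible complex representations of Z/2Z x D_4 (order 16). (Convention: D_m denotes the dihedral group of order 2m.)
Dimensions: 1, 1, 1, 1, 1, 1, 1, 1, 2, 2

Derivation: There are 10 irreducibles (= number of conjugacy classes). Their dimensions d_i satisfy sum d_i^2 = |G| = 16: 1 + 1 + 1 + 1 + 1 + 1 + 1 + 1 + 4 + 4 = 16. (For the product with Z/2Z: each of the 2 1-dim characters of Z/2Z tensors with each irrep of D_4, giving 2 copies of each D_4-dimension.)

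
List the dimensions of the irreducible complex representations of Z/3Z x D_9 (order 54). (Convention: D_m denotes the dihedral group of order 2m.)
Dimensions: 1, 1, 1, 1, 1, 1, 2, 2, 2, 2, 2, 2, 2, 2, 2, 2, 2, 2

Reasoning: There are 18 irreducibles (= number of conjugacy classes). Their dimensions d_i satisfy sum d_i^2 = |G| = 54: 1 + 1 + 1 + 1 + 1 + 1 + 4 + 4 + 4 + 4 + 4 + 4 + 4 + 4 + 4 + 4 + 4 + 4 = 54. (For the product with Z/3Z: each of the 3 1-dim characters of Z/3Z tensors with each irrep of D_9, giving 3 copies of each D_9-dimension.)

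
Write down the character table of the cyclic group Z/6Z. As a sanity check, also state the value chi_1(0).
Character table of Z/6Z (irreps indexed chi_0,...,chi_5 with chi_k(m) = zeta_6^(k*m), zeta_6 = exp(2*pi*i/6)):
  irrep \ class  {0} (size 1)  {1} (size 1)    {2} (size 1)    {3} (size 1)  {4} (size 1)    {5} (size 1)  
  chi_0          1             1               1               1             1               1             
  chi_1          1             exp(I*pi/3)     exp(2*I*pi/3)   -1            exp(-2*I*pi/3)  exp(-I*pi/3)  
  chi_2          1             exp(2*I*pi/3)   exp(-2*I*pi/3)  1             exp(2*I*pi/3)   exp(-2*I*pi/3)
  chi_3          1             -1              1               -1            1               -1            
  chi_4          1             exp(-2*I*pi/3)  exp(2*I*pi/3)   1             exp(-2*I*pi/3)  exp(2*I*pi/3) 
  chi_5          1             exp(-I*pi/3)    exp(-2*I*pi/3)  -1            exp(2*I*pi/3)   exp(I*pi/3)   

Spot check: chi_1(0) = zeta_6^(1*0) = zeta_6^0 = 1.

Why: Z/6Z is abelian, so all 6 irreducible complex representations are 1-dimensional. They are given by chi_k(m) = zeta_6^(k*m) for k = 0,...,5. Row orthogonality: sum_m chi_k(m) conj(chi_l(m)) = 6 * [k = l].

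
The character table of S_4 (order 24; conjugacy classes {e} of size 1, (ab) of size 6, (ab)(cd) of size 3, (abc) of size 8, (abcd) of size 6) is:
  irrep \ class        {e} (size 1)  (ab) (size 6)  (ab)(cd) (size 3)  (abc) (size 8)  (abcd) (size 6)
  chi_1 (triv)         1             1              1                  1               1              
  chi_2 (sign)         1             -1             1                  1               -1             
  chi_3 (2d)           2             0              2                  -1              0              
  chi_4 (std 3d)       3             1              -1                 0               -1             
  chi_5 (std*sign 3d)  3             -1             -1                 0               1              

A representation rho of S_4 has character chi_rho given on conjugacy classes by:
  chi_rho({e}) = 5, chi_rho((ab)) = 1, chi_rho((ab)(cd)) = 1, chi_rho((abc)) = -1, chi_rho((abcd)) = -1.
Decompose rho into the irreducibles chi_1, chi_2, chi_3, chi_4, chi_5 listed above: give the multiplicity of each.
Multiplicities: chi_1: 0, chi_2: 0, chi_3: 1, chi_4: 1, chi_5: 0.

Argument: Use <chi_rho, chi> = (1/|G|) sum_C |C| * chi_rho(C) * conj(chi(C)) with |G| = 24 for each irreducible chi in the table:
  <chi_rho, chi_1> = (1/24)[1*(5)*conj(1) + 6*(1)*conj(1) + 3*(1)*conj(1) + 8*(-1)*conj(1) + 6*(-1)*conj(1)]
      = (1/24)[(5) + (6) + (3) + (-8) + (-6)] = 0/24 = 0
  <chi_rho, chi_2> = (1/24)[1*(5)*conj(1) + 6*(1)*conj(-1) + 3*(1)*conj(1) + 8*(-1)*conj(1) + 6*(-1)*conj(-1)]
      = (1/24)[(5) + (-6) + (3) + (-8) + (6)] = 0/24 = 0
  <chi_rho, chi_3> = (1/24)[1*(5)*conj(2) + 6*(1)*conj(0) + 3*(1)*conj(2) + 8*(-1)*conj(-1) + 6*(-1)*conj(0)]
      = (1/24)[(10) + (0) + (6) + (8) + (0)] = 24/24 = 1
  <chi_rho, chi_4> = (1/24)[1*(5)*conj(3) + 6*(1)*conj(1) + 3*(1)*conj(-1) + 8*(-1)*conj(0) + 6*(-1)*conj(-1)]
      = (1/24)[(15) + (6) + (-3) + (0) + (6)] = 24/24 = 1
  <chi_rho, chi_5> = (1/24)[1*(5)*conj(3) + 6*(1)*conj(-1) + 3*(1)*conj(-1) + 8*(-1)*conj(0) + 6*(-1)*conj(1)]
      = (1/24)[(15) + (-6) + (-3) + (0) + (-6)] = 0/24 = 0
Dimension check: dim(rho) = sum (mult * dim) = 0*1 + 0*1 + 1*2 + 1*3 + 0*3 = 5 = chi_rho(e) = 5.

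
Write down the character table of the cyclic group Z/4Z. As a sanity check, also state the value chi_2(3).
Character table of Z/4Z (irreps indexed chi_0,...,chi_3 with chi_k(m) = zeta_4^(k*m), zeta_4 = exp(2*pi*i/4)):
  irrep \ class  {0} (size 1)  {1} (size 1)  {2} (size 1)  {3} (size 1)
  chi_0          1             1             1             1           
  chi_1          1             I             -1            -I          
  chi_2          1             -1            1             -1          
  chi_3          1             -I            -1            I           

Spot check: chi_2(3) = zeta_4^(2*3) = zeta_4^6 = -1.

Working: Z/4Z is abelian, so all 4 irreducible complex representations are 1-dimensional. They are given by chi_k(m) = zeta_4^(k*m) for k = 0,...,3. Row orthogonality: sum_m chi_k(m) conj(chi_l(m)) = 4 * [k = l].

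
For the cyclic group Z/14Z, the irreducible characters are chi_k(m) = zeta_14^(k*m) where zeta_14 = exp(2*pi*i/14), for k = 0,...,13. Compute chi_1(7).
chi_1(7) = zeta_14^7 = -1

Explanation: chi_1(7) = zeta_14^(1*7) = zeta_14^7. Since zeta_14^14 = 1, this equals zeta_14^7 = exp(2*pi*i*7/14) = -1.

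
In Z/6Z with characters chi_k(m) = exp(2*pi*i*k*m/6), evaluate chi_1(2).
chi_1(2) = zeta_6^2 = exp(2*I*pi/3)

Proof sketch: chi_1(2) = zeta_6^(1*2) = zeta_6^2. Since zeta_6^6 = 1, this equals zeta_6^2 = exp(2*pi*i*2/6) = exp(2*I*pi/3).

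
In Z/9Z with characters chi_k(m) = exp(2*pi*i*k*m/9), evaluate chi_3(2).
chi_3(2) = zeta_9^6 = exp(-2*I*pi/3)

chi_3(2) = zeta_9^(3*2) = zeta_9^6. Since zeta_9^9 = 1, this equals zeta_9^6 = exp(2*pi*i*6/9) = exp(-2*I*pi/3).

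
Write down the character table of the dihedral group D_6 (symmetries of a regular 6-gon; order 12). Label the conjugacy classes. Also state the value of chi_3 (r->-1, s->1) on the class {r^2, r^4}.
Conjugacy classes: {e} of size 1, {r^3} of size 1, {r^1, r^5} of size 2, {r^2, r^4} of size 2, {s, sr^2, ...} of size 3, {sr, sr^3, ...} of size 3.
Character table:
  irrep \ class              {e} (size 1)  {r^3} (size 1)  {r^1, r^5} (size 2)  {r^2, r^4} (size 2)  {s, sr^2, ...} (size 3)  {sr, sr^3, ...} (size 3)
  chi_1 (triv)               1             1               1                    1                    1                        1                       
  chi_2 (sign: r->1, s->-1)  1             1               1                    1                    -1                       -1                      
  chi_3 (r->-1, s->1)        1             -1              -1                   1                    1                        -1                      
  chi_4 (r->-1, s->-1)       1             -1              -1                   1                    -1                       1                       
  chi_5 (2d, j=1)            2             -2              1                    -1                   0                        0                       
  chi_6 (2d, j=2)            2             2               -1                   -1                   0                        0                       

Spot check: chi_3 (r->-1, s->1) on {r^2, r^4} = 1.

Argument: D_6 has order 2*6 = 12 with 6 conjugacy classes, hence 6 irreducibles. Sum of squared dims 1 + 1 + 1 + 1 + 4 + 4 = 12 = |G|. Linear characters come from the abelianisation; the 2-dimensional irreps have character r^k -> 2*cos(2*pi*j*k/6), reflections -> 0.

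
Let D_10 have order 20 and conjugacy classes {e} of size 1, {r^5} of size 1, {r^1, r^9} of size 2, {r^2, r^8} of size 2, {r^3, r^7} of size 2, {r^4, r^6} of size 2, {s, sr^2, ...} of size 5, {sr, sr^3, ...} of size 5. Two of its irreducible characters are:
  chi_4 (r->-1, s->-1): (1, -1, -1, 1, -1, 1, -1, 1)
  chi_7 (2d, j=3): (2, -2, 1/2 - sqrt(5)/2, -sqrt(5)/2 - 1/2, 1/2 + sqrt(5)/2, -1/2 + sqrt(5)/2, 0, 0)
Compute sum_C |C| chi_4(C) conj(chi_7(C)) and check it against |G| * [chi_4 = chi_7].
Sum = 0; so <chi_4, chi_7> = 0 (distinct irreducibles are orthogonal).

Proof sketch: Compute term by term over conjugacy classes (|C| * chi_4(C) * conj(chi_7(C))):
  1*(1)*conj(2) + 1*(-1)*conj(-2) + 2*(-1)*conj(1/2 - sqrt(5)/2) + 2*(1)*conj(-sqrt(5)/2 - 1/2) + 2*(-1)*conj(1/2 + sqrt(5)/2) + 2*(1)*conj(-1/2 + sqrt(5)/2) + 5*(-1)*conj(0) + 5*(1)*conj(0)
  = (2) + (2) + (-1 + sqrt(5)) + (-sqrt(5) - 1) + (-sqrt(5) - 1) + (-1 + sqrt(5)) + (0) + (0)
  = 0.
Dividing by |G| = 20 gives 0/20 = 0, matching the row-orthogonality relation <chi_4, chi_7> = [chi_4 = chi_7].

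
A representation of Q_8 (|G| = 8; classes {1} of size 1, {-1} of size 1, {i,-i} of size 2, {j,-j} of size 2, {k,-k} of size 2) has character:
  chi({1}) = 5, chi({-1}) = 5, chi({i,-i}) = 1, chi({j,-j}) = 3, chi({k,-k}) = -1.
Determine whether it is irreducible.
Not irreducible (reducible): <chi, chi> = 9 > 1.

Details: <chi, chi> = (1/|G|) sum_C |C| * |chi(C)|^2 = (1/8)[1*|5|^2 + 1*|5|^2 + 2*|1|^2 + 2*|3|^2 + 2*|-1|^2]
  = (1/8)[(25) + (25) + (2) + (18) + (2)] = 72/8 = 9.
A character is irreducible iff <chi, chi> = 1, so this representation is reducible.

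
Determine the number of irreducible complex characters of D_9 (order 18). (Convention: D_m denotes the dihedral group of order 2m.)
6

Explanation: The number of irreducible complex representations of a finite group equals its number of conjugacy classes. D_9 has 6 conjugacy classes ((n+3)/2 for n odd), so D_9 (order 18) has exactly 6 irreducible complex representations.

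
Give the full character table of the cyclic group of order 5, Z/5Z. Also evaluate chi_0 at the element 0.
Character table of Z/5Z (irreps indexed chi_0,...,chi_4 with chi_k(m) = zeta_5^(k*m), zeta_5 = exp(2*pi*i/5)):
  irrep \ class  {0} (size 1)  {1} (size 1)    {2} (size 1)    {3} (size 1)    {4} (size 1)  
  chi_0          1             1               1               1               1             
  chi_1          1             exp(2*I*pi/5)   exp(4*I*pi/5)   exp(-4*I*pi/5)  exp(-2*I*pi/5)
  chi_2          1             exp(4*I*pi/5)   exp(-2*I*pi/5)  exp(2*I*pi/5)   exp(-4*I*pi/5)
  chi_3          1             exp(-4*I*pi/5)  exp(2*I*pi/5)   exp(-2*I*pi/5)  exp(4*I*pi/5) 
  chi_4          1             exp(-2*I*pi/5)  exp(-4*I*pi/5)  exp(4*I*pi/5)   exp(2*I*pi/5) 

Spot check: chi_0(0) = zeta_5^(0*0) = zeta_5^0 = 1.

Justification: Z/5Z is abelian, so all 5 irreducible complex representations are 1-dimensional. They are given by chi_k(m) = zeta_5^(k*m) for k = 0,...,4. Row orthogonality: sum_m chi_k(m) conj(chi_l(m)) = 5 * [k = l].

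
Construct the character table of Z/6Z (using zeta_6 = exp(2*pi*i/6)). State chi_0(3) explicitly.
Character table of Z/6Z (irreps indexed chi_0,...,chi_5 with chi_k(m) = zeta_6^(k*m), zeta_6 = exp(2*pi*i/6)):
  irrep \ class  {0} (size 1)  {1} (size 1)    {2} (size 1)    {3} (size 1)  {4} (size 1)    {5} (size 1)  
  chi_0          1             1               1               1             1               1             
  chi_1          1             exp(I*pi/3)     exp(2*I*pi/3)   -1            exp(-2*I*pi/3)  exp(-I*pi/3)  
  chi_2          1             exp(2*I*pi/3)   exp(-2*I*pi/3)  1             exp(2*I*pi/3)   exp(-2*I*pi/3)
  chi_3          1             -1              1               -1            1               -1            
  chi_4          1             exp(-2*I*pi/3)  exp(2*I*pi/3)   1             exp(-2*I*pi/3)  exp(2*I*pi/3) 
  chi_5          1             exp(-I*pi/3)    exp(-2*I*pi/3)  -1            exp(2*I*pi/3)   exp(I*pi/3)   

Spot check: chi_0(3) = zeta_6^(0*3) = zeta_6^0 = 1.

Working: Z/6Z is abelian, so all 6 irreducible complex representations are 1-dimensional. They are given by chi_k(m) = zeta_6^(k*m) for k = 0,...,5. Row orthogonality: sum_m chi_k(m) conj(chi_l(m)) = 6 * [k = l].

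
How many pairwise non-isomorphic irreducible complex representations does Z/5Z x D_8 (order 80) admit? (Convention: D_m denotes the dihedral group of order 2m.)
35

Why: The number of irreducible complex representations of a finite group equals its number of conjugacy classes. For a direct product, #classes(G x H) = #classes(G) * #classes(H). Z/5Z has 5 classes (abelian), D_8 has 7 classes, so 5 * 7 = 35, so Z/5Z x D_8 (order 80) has exactly 35 irreducible complex representations.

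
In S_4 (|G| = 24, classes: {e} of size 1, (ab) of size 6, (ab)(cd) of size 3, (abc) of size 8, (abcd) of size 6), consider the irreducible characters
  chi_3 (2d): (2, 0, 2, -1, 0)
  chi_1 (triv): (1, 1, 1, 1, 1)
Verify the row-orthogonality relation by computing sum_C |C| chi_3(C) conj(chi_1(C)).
Sum = 0; so <chi_3, chi_1> = 0 (distinct irreducibles are orthogonal).

Explanation: Compute term by term over conjugacy classes (|C| * chi_3(C) * conj(chi_1(C))):
  1*(2)*conj(1) + 6*(0)*conj(1) + 3*(2)*conj(1) + 8*(-1)*conj(1) + 6*(0)*conj(1)
  = (2) + (0) + (6) + (-8) + (0)
  = 0.
Dividing by |G| = 24 gives 0/24 = 0, matching the row-orthogonality relation <chi_3, chi_1> = [chi_3 = chi_1].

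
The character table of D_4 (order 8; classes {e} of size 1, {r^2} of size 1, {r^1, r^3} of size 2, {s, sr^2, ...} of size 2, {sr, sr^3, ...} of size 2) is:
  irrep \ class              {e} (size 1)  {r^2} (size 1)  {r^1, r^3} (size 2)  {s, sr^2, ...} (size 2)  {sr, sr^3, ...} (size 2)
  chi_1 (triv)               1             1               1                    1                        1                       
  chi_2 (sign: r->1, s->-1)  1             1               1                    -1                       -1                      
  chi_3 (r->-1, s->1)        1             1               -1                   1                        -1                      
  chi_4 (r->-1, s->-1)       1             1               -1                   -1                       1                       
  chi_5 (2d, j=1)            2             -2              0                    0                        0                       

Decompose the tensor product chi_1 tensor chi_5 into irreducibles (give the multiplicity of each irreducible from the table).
chi_1 tensor chi_5 = chi_5 (all other irreducibles have multiplicity 0).

Solution. The character of a tensor product is the pointwise product (chi_1 * chi_5)(C) = chi_1(C) * chi_5(C):
  {e}: (1)*(2), {r^2}: (1)*(-2), {r^1, r^3}: (1)*(0), {s, sr^2, ...}: (1)*(0), {sr, sr^3, ...}: (1)*(0)
so (chi_1 * chi_5) takes values
  {e} -> 2, {r^2} -> -2, {r^1, r^3} -> 0, {s, sr^2, ...} -> 0, {sr, sr^3, ...} -> 0.
Now take the inner product of this character with each irreducible chi from the table, <chi_1*chi_5, chi> = (1/8) sum_C |C| (chi_1*chi_5)(C) conj(chi(C)):
  <chi_1*chi_5, chi_1> = (1/8)[1*(2)*conj(1) + 1*(-2)*conj(1) + 2*(0)*conj(1) + 2*(0)*conj(1) + 2*(0)*conj(1)]
      = (1/8)[(2) + (-2) + (0) + (0) + (0)] = 0/8 = 0
  <chi_1*chi_5, chi_2> = (1/8)[1*(2)*conj(1) + 1*(-2)*conj(1) + 2*(0)*conj(1) + 2*(0)*conj(-1) + 2*(0)*conj(-1)]
      = (1/8)[(2) + (-2) + (0) + (0) + (0)] = 0/8 = 0
  <chi_1*chi_5, chi_3> = (1/8)[1*(2)*conj(1) + 1*(-2)*conj(1) + 2*(0)*conj(-1) + 2*(0)*conj(1) + 2*(0)*conj(-1)]
      = (1/8)[(2) + (-2) + (0) + (0) + (0)] = 0/8 = 0
  <chi_1*chi_5, chi_4> = (1/8)[1*(2)*conj(1) + 1*(-2)*conj(1) + 2*(0)*conj(-1) + 2*(0)*conj(-1) + 2*(0)*conj(1)]
      = (1/8)[(2) + (-2) + (0) + (0) + (0)] = 0/8 = 0
  <chi_1*chi_5, chi_5> = (1/8)[1*(2)*conj(2) + 1*(-2)*conj(-2) + 2*(0)*conj(0) + 2*(0)*conj(0) + 2*(0)*conj(0)]
      = (1/8)[(4) + (4) + (0) + (0) + (0)] = 8/8 = 1
Hence the multiplicities are chi_5: 1. Dimension check: dim(chi_1)*dim(chi_5) = 1*2 = 2 and sum (mult * dim) = 1*2 = 2.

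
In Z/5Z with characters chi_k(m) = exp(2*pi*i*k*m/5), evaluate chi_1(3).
chi_1(3) = zeta_5^3 = exp(-4*I*pi/5)

Explanation: chi_1(3) = zeta_5^(1*3) = zeta_5^3. Since zeta_5^5 = 1, this equals zeta_5^3 = exp(2*pi*i*3/5) = exp(-4*I*pi/5).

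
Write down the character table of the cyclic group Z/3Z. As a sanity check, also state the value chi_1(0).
Character table of Z/3Z (irreps indexed chi_0,...,chi_2 with chi_k(m) = zeta_3^(k*m), zeta_3 = exp(2*pi*i/3)):
  irrep \ class  {0} (size 1)  {1} (size 1)    {2} (size 1)  
  chi_0          1             1               1             
  chi_1          1             exp(2*I*pi/3)   exp(-2*I*pi/3)
  chi_2          1             exp(-2*I*pi/3)  exp(2*I*pi/3) 

Spot check: chi_1(0) = zeta_3^(1*0) = zeta_3^0 = 1.

Solution. Z/3Z is abelian, so all 3 irreducible complex representations are 1-dimensional. They are given by chi_k(m) = zeta_3^(k*m) for k = 0,...,2. Row orthogonality: sum_m chi_k(m) conj(chi_l(m)) = 3 * [k = l].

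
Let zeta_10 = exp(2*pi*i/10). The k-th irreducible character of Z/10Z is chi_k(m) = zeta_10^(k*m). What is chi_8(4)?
chi_8(4) = zeta_10^32 = exp(2*I*pi/5)

Working: chi_8(4) = zeta_10^(8*4) = zeta_10^32. Since zeta_10^10 = 1, this equals zeta_10^2 = exp(2*pi*i*2/10) = exp(2*I*pi/5).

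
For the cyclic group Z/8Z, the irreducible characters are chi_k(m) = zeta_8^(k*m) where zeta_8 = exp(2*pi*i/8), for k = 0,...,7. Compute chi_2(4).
chi_2(4) = zeta_8^8 = 1

Justification: chi_2(4) = zeta_8^(2*4) = zeta_8^8. Since zeta_8^8 = 1, this equals zeta_8^0 = exp(2*pi*i*0/8) = 1.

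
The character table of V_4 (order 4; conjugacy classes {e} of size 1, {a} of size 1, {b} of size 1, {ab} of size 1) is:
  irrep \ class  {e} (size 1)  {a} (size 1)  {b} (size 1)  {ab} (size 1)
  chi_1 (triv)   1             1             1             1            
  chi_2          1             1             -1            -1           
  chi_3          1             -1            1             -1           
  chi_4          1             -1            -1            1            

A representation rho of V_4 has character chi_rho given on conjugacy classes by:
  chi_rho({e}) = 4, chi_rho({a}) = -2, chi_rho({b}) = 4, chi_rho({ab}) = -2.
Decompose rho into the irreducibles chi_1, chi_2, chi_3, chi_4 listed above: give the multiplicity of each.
Multiplicities: chi_1: 1, chi_2: 0, chi_3: 3, chi_4: 0.

Explanation: Use <chi_rho, chi> = (1/|G|) sum_C |C| * chi_rho(C) * conj(chi(C)) with |G| = 4 for each irreducible chi in the table:
  <chi_rho, chi_1> = (1/4)[1*(4)*conj(1) + 1*(-2)*conj(1) + 1*(4)*conj(1) + 1*(-2)*conj(1)]
      = (1/4)[(4) + (-2) + (4) + (-2)] = 4/4 = 1
  <chi_rho, chi_2> = (1/4)[1*(4)*conj(1) + 1*(-2)*conj(1) + 1*(4)*conj(-1) + 1*(-2)*conj(-1)]
      = (1/4)[(4) + (-2) + (-4) + (2)] = 0/4 = 0
  <chi_rho, chi_3> = (1/4)[1*(4)*conj(1) + 1*(-2)*conj(-1) + 1*(4)*conj(1) + 1*(-2)*conj(-1)]
      = (1/4)[(4) + (2) + (4) + (2)] = 12/4 = 3
  <chi_rho, chi_4> = (1/4)[1*(4)*conj(1) + 1*(-2)*conj(-1) + 1*(4)*conj(-1) + 1*(-2)*conj(1)]
      = (1/4)[(4) + (2) + (-4) + (-2)] = 0/4 = 0
Dimension check: dim(rho) = sum (mult * dim) = 1*1 + 0*1 + 3*1 + 0*1 = 4 = chi_rho(e) = 4.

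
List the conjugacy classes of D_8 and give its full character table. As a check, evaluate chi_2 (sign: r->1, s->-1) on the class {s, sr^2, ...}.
Conjugacy classes: {e} of size 1, {r^4} of size 1, {r^1, r^7} of size 2, {r^2, r^6} of size 2, {r^3, r^5} of size 2, {s, sr^2, ...} of size 4, {sr, sr^3, ...} of size 4.
Character table:
  irrep \ class              {e} (size 1)  {r^4} (size 1)  {r^1, r^7} (size 2)  {r^2, r^6} (size 2)  {r^3, r^5} (size 2)  {s, sr^2, ...} (size 4)  {sr, sr^3, ...} (size 4)
  chi_1 (triv)               1             1               1                    1                    1                    1                        1                       
  chi_2 (sign: r->1, s->-1)  1             1               1                    1                    1                    -1                       -1                      
  chi_3 (r->-1, s->1)        1             1               -1                   1                    -1                   1                        -1                      
  chi_4 (r->-1, s->-1)       1             1               -1                   1                    -1                   -1                       1                       
  chi_5 (2d, j=1)            2             -2              sqrt(2)              0                    -sqrt(2)             0                        0                       
  chi_6 (2d, j=2)            2             2               0                    -2                   0                    0                        0                       
  chi_7 (2d, j=3)            2             -2              -sqrt(2)             0                    sqrt(2)              0                        0                       

Spot check: chi_2 (sign: r->1, s->-1) on {s, sr^2, ...} = -1.

Explanation: D_8 has order 2*8 = 16 with 7 conjugacy classes, hence 7 irreducibles. Sum of squared dims 1 + 1 + 1 + 1 + 4 + 4 + 4 = 16 = |G|. Linear characters come from the abelianisation; the 2-dimensional irreps have character r^k -> 2*cos(2*pi*j*k/8), reflections -> 0.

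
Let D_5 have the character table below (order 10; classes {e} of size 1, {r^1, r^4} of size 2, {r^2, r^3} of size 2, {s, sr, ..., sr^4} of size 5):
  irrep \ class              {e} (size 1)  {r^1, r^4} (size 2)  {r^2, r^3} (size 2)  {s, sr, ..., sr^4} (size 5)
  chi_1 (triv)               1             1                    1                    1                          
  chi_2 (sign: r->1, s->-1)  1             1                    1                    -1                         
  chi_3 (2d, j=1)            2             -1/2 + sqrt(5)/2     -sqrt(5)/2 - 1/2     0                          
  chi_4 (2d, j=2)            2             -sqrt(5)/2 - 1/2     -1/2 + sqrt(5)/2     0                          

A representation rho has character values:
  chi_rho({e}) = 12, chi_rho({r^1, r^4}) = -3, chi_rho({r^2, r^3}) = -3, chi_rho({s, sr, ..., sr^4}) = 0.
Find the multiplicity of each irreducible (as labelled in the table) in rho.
Multiplicities: chi_1: 0, chi_2: 0, chi_3: 3, chi_4: 3.

Why: Use <chi_rho, chi> = (1/|G|) sum_C |C| * chi_rho(C) * conj(chi(C)) with |G| = 10 for each irreducible chi in the table:
  <chi_rho, chi_1> = (1/10)[1*(12)*conj(1) + 2*(-3)*conj(1) + 2*(-3)*conj(1) + 5*(0)*conj(1)]
      = (1/10)[(12) + (-6) + (-6) + (0)] = 0/10 = 0
  <chi_rho, chi_2> = (1/10)[1*(12)*conj(1) + 2*(-3)*conj(1) + 2*(-3)*conj(1) + 5*(0)*conj(-1)]
      = (1/10)[(12) + (-6) + (-6) + (0)] = 0/10 = 0
  <chi_rho, chi_3> = (1/10)[1*(12)*conj(2) + 2*(-3)*conj(-1/2 + sqrt(5)/2) + 2*(-3)*conj(-sqrt(5)/2 - 1/2) + 5*(0)*conj(0)]
      = (1/10)[(24) + (3 - 3*sqrt(5)) + (3 + 3*sqrt(5)) + (0)] = 30/10 = 3
  <chi_rho, chi_4> = (1/10)[1*(12)*conj(2) + 2*(-3)*conj(-sqrt(5)/2 - 1/2) + 2*(-3)*conj(-1/2 + sqrt(5)/2) + 5*(0)*conj(0)]
      = (1/10)[(24) + (3 + 3*sqrt(5)) + (3 - 3*sqrt(5)) + (0)] = 30/10 = 3
Dimension check: dim(rho) = sum (mult * dim) = 0*1 + 0*1 + 3*2 + 3*2 = 12 = chi_rho(e) = 12.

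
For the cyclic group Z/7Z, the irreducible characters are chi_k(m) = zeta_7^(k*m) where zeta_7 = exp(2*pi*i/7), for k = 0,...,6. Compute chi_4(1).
chi_4(1) = zeta_7^4 = exp(-6*I*pi/7)

Working: chi_4(1) = zeta_7^(4*1) = zeta_7^4. Since zeta_7^7 = 1, this equals zeta_7^4 = exp(2*pi*i*4/7) = exp(-6*I*pi/7).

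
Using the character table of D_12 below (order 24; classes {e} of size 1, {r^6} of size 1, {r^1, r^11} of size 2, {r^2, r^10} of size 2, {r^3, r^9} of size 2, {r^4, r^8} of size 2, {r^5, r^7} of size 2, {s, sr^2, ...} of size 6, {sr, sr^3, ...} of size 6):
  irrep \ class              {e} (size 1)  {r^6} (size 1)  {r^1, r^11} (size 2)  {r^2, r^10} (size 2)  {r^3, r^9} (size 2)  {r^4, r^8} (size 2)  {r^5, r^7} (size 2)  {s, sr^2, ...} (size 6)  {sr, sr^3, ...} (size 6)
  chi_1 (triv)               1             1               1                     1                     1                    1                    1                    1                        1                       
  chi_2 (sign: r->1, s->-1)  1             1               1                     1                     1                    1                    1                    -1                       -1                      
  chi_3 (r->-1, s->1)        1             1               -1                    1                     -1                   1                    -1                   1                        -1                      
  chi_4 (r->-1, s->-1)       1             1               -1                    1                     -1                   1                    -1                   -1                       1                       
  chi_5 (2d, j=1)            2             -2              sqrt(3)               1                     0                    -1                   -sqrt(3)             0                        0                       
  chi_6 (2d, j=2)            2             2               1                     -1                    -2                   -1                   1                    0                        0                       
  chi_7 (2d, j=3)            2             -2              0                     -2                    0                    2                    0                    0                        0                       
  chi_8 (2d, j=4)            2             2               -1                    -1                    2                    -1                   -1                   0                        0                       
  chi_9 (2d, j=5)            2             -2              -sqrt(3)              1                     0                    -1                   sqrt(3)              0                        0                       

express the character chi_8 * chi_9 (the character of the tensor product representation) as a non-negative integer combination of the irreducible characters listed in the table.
chi_8 tensor chi_9 = chi_5 + chi_7 (all other irreducibles have multiplicity 0).

Derivation: The character of a tensor product is the pointwise product (chi_8 * chi_9)(C) = chi_8(C) * chi_9(C):
  {e}: (2)*(2), {r^6}: (2)*(-2), {r^1, r^11}: (-1)*(-sqrt(3)), {r^2, r^10}: (-1)*(1), {r^3, r^9}: (2)*(0), {r^4, r^8}: (-1)*(-1), {r^5, r^7}: (-1)*(sqrt(3)), {s, sr^2, ...}: (0)*(0), {sr, sr^3, ...}: (0)*(0)
so (chi_8 * chi_9) takes values
  {e} -> 4, {r^6} -> -4, {r^1, r^11} -> sqrt(3), {r^2, r^10} -> -1, {r^3, r^9} -> 0, {r^4, r^8} -> 1, {r^5, r^7} -> -sqrt(3), {s, sr^2, ...} -> 0, {sr, sr^3, ...} -> 0.
Now take the inner product of this character with each irreducible chi from the table, <chi_8*chi_9, chi> = (1/24) sum_C |C| (chi_8*chi_9)(C) conj(chi(C)):
  <chi_8*chi_9, chi_1> = (1/24)[1*(4)*conj(1) + 1*(-4)*conj(1) + 2*(sqrt(3))*conj(1) + 2*(-1)*conj(1) + 2*(0)*conj(1) + 2*(1)*conj(1) + 2*(-sqrt(3))*conj(1) + 6*(0)*conj(1) + 6*(0)*conj(1)]
      = (1/24)[(4) + (-4) + (2*sqrt(3)) + (-2) + (0) + (2) + (-2*sqrt(3)) + (0) + (0)] = 0/24 = 0
  <chi_8*chi_9, chi_2> = (1/24)[1*(4)*conj(1) + 1*(-4)*conj(1) + 2*(sqrt(3))*conj(1) + 2*(-1)*conj(1) + 2*(0)*conj(1) + 2*(1)*conj(1) + 2*(-sqrt(3))*conj(1) + 6*(0)*conj(-1) + 6*(0)*conj(-1)]
      = (1/24)[(4) + (-4) + (2*sqrt(3)) + (-2) + (0) + (2) + (-2*sqrt(3)) + (0) + (0)] = 0/24 = 0
  <chi_8*chi_9, chi_3> = (1/24)[1*(4)*conj(1) + 1*(-4)*conj(1) + 2*(sqrt(3))*conj(-1) + 2*(-1)*conj(1) + 2*(0)*conj(-1) + 2*(1)*conj(1) + 2*(-sqrt(3))*conj(-1) + 6*(0)*conj(1) + 6*(0)*conj(-1)]
      = (1/24)[(4) + (-4) + (-2*sqrt(3)) + (-2) + (0) + (2) + (2*sqrt(3)) + (0) + (0)] = 0/24 = 0
  <chi_8*chi_9, chi_4> = (1/24)[1*(4)*conj(1) + 1*(-4)*conj(1) + 2*(sqrt(3))*conj(-1) + 2*(-1)*conj(1) + 2*(0)*conj(-1) + 2*(1)*conj(1) + 2*(-sqrt(3))*conj(-1) + 6*(0)*conj(-1) + 6*(0)*conj(1)]
      = (1/24)[(4) + (-4) + (-2*sqrt(3)) + (-2) + (0) + (2) + (2*sqrt(3)) + (0) + (0)] = 0/24 = 0
  <chi_8*chi_9, chi_5> = (1/24)[1*(4)*conj(2) + 1*(-4)*conj(-2) + 2*(sqrt(3))*conj(sqrt(3)) + 2*(-1)*conj(1) + 2*(0)*conj(0) + 2*(1)*conj(-1) + 2*(-sqrt(3))*conj(-sqrt(3)) + 6*(0)*conj(0) + 6*(0)*conj(0)]
      = (1/24)[(8) + (8) + (6) + (-2) + (0) + (-2) + (6) + (0) + (0)] = 24/24 = 1
  <chi_8*chi_9, chi_6> = (1/24)[1*(4)*conj(2) + 1*(-4)*conj(2) + 2*(sqrt(3))*conj(1) + 2*(-1)*conj(-1) + 2*(0)*conj(-2) + 2*(1)*conj(-1) + 2*(-sqrt(3))*conj(1) + 6*(0)*conj(0) + 6*(0)*conj(0)]
      = (1/24)[(8) + (-8) + (2*sqrt(3)) + (2) + (0) + (-2) + (-2*sqrt(3)) + (0) + (0)] = 0/24 = 0
  <chi_8*chi_9, chi_7> = (1/24)[1*(4)*conj(2) + 1*(-4)*conj(-2) + 2*(sqrt(3))*conj(0) + 2*(-1)*conj(-2) + 2*(0)*conj(0) + 2*(1)*conj(2) + 2*(-sqrt(3))*conj(0) + 6*(0)*conj(0) + 6*(0)*conj(0)]
      = (1/24)[(8) + (8) + (0) + (4) + (0) + (4) + (0) + (0) + (0)] = 24/24 = 1
  <chi_8*chi_9, chi_8> = (1/24)[1*(4)*conj(2) + 1*(-4)*conj(2) + 2*(sqrt(3))*conj(-1) + 2*(-1)*conj(-1) + 2*(0)*conj(2) + 2*(1)*conj(-1) + 2*(-sqrt(3))*conj(-1) + 6*(0)*conj(0) + 6*(0)*conj(0)]
      = (1/24)[(8) + (-8) + (-2*sqrt(3)) + (2) + (0) + (-2) + (2*sqrt(3)) + (0) + (0)] = 0/24 = 0
  <chi_8*chi_9, chi_9> = (1/24)[1*(4)*conj(2) + 1*(-4)*conj(-2) + 2*(sqrt(3))*conj(-sqrt(3)) + 2*(-1)*conj(1) + 2*(0)*conj(0) + 2*(1)*conj(-1) + 2*(-sqrt(3))*conj(sqrt(3)) + 6*(0)*conj(0) + 6*(0)*conj(0)]
      = (1/24)[(8) + (8) + (-6) + (-2) + (0) + (-2) + (-6) + (0) + (0)] = 0/24 = 0
Hence the multiplicities are chi_5: 1, chi_7: 1. Dimension check: dim(chi_8)*dim(chi_9) = 2*2 = 4 and sum (mult * dim) = 1*2 + 1*2 = 4.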